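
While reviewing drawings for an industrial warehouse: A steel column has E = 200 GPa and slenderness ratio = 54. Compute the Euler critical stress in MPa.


sigma_cr = pi^2 * E / lambda^2
= 9.8696 * 200000.0 / 54^2
= 9.8696 * 200000.0 / 2916
= 676.9276 MPa

676.9276 MPa


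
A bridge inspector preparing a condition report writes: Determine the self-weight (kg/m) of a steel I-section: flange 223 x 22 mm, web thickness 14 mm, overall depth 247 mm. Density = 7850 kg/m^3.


A_flanges = 2 * 223 * 22 = 9812 mm^2
A_web = (247 - 2 * 22) * 14 = 2842 mm^2
A_total = 9812 + 2842 = 12654 mm^2 = 0.012654 m^2
Weight = rho * A = 7850 * 0.012654 = 99.3339 kg/m

99.3339 kg/m


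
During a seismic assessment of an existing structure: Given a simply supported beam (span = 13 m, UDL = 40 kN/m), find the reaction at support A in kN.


Total load = w * L = 40 * 13 = 520 kN
By symmetry, each reaction R = total / 2 = 520 / 2 = 260.0 kN

260.0 kN


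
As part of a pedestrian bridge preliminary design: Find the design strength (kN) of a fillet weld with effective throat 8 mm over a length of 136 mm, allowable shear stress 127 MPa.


Strength = throat * length * allowable stress
= 8 * 136 * 127 N
= 138176 N
= 138.18 kN

138.18 kN


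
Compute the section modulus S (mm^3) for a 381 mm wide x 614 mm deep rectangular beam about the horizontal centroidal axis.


S = b * h^2 / 6
= 381 * 614^2 / 6
= 381 * 376996 / 6
= 23939246.0 mm^3

23939246.0 mm^3


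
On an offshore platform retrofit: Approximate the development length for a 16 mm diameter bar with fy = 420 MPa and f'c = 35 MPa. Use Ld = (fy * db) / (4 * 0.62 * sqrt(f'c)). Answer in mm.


Ld = (fy * db) / (4 * 0.62 * sqrt(f'c))
= (420 * 16) / (4 * 0.62 * sqrt(35))
= 6720 / 14.6719
= 458.02 mm

458.02 mm


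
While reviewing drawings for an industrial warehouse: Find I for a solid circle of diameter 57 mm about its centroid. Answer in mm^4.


r = d / 2 = 57 / 2 = 28.5 mm
I = pi * r^4 / 4 = pi * 28.5^4 / 4
= 518166.49 mm^4

518166.49 mm^4


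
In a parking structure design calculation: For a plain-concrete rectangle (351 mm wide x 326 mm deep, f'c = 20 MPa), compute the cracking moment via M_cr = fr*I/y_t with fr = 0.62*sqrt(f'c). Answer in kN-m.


fr = 0.62 * sqrt(20) = 0.62 * 4.4721 = 2.7727 MPa
I = 351 * 326^3 / 12 = 1013394798.0 mm^4
y_t = 163.0 mm
M_cr = fr * I / y_t = 2.7727 * 1013394798.0 / 163.0 N-mm
= 17.2384 kN-m

17.2384 kN-m


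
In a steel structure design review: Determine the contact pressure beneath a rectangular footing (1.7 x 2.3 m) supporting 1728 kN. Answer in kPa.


A = 1.7 * 2.3 = 3.91 m^2
q = P / A = 1728 / 3.91
= 441.9437 kPa

441.9437 kPa


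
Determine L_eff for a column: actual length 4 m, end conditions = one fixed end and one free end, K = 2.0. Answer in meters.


L_eff = K * L
= 2.0 * 4
= 8.0 m

8.0 m


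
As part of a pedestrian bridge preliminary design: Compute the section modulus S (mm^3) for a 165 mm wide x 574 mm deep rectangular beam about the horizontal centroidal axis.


S = b * h^2 / 6
= 165 * 574^2 / 6
= 165 * 329476 / 6
= 9060590.0 mm^3

9060590.0 mm^3


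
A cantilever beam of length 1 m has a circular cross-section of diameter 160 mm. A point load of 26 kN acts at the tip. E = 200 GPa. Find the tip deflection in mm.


I = pi * d^4 / 64 = pi * 160^4 / 64 = 32169908.77 mm^4
L = 1000.0 mm, P = 26000.0 N, E = 200000.0 MPa
delta = P * L^3 / (3 * E * I)
= 26000.0 * 1000.0^3 / (3 * 200000.0 * 32169908.77)
= 1.347 mm

1.347 mm


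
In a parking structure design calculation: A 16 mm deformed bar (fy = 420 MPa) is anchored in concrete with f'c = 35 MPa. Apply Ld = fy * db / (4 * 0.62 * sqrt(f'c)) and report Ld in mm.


Ld = (fy * db) / (4 * 0.62 * sqrt(f'c))
= (420 * 16) / (4 * 0.62 * sqrt(35))
= 6720 / 14.6719
= 458.02 mm

458.02 mm


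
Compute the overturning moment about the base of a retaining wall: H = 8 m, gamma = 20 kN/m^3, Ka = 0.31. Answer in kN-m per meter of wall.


Pa = 0.5 * Ka * gamma * H^2
= 0.5 * 0.31 * 20 * 8^2
= 198.4 kN/m
Arm = H / 3 = 8 / 3 = 2.6667 m
Mo = Pa * arm = Pa * H / 3 = 198.4 * 8 / 3 = 529.0667 kN-m/m

529.0667 kN-m/m


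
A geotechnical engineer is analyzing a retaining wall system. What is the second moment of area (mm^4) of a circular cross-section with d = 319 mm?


r = d / 2 = 319 / 2 = 159.5 mm
I = pi * r^4 / 4 = pi * 159.5^4 / 4
= 508314655.12 mm^4

508314655.12 mm^4


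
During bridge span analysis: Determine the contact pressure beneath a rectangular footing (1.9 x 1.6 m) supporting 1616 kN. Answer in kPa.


A = 1.9 * 1.6 = 3.04 m^2
q = P / A = 1616 / 3.04
= 531.5789 kPa

531.5789 kPa


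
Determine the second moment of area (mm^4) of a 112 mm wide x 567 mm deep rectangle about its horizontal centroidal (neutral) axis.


I = b * h^3 / 12
= 112 * 567^3 / 12
= 112 * 182284263 / 12
= 1701319788.0 mm^4

1701319788.0 mm^4


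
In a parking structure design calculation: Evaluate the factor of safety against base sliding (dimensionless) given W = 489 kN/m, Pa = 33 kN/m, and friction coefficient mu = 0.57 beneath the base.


Resisting force = mu * W = 0.57 * 489 = 278.73 kN/m
FOS = Resisting / Driving = 278.73 / 33
= 8.4464 (dimensionless)

8.4464 (dimensionless)


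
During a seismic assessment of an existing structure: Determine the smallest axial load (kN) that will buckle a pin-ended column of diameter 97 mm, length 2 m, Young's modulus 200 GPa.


I = pi * d^4 / 64 = 4345670.92 mm^4
L = 2000.0 mm
P_cr = pi^2 * E * I / L^2
= 9.8696 * 200000.0 * 4345670.92 / 2000.0^2
= 2144502.64 N = 2144.5026 kN

2144.5026 kN


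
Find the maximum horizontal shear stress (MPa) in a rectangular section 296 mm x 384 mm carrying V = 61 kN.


A = b * h = 296 * 384 = 113664 mm^2
V = 61 kN = 61000.0 N
tau_max = 1.5 * V / A = 1.5 * 61000.0 / 113664
= 0.805 MPa

0.805 MPa


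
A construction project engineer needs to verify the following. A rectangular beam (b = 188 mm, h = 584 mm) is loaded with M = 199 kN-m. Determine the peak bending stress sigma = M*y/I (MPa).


I = b * h^3 / 12 = 188 * 584^3 / 12 = 3120435029.33 mm^4
y = h / 2 = 584 / 2 = 292.0 mm
M = 199 kN-m = 199000000.0 N-mm
sigma = M * y / I = 199000000.0 * 292.0 / 3120435029.33
= 18.62 MPa

18.62 MPa


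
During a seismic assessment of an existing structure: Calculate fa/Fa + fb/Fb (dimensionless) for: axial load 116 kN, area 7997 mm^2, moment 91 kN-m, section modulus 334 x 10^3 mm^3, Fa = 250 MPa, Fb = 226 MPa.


f_a = P / A = 116000.0 / 7997 = 14.5054 MPa
f_b = M / S = 91000000.0 / 334000.0 = 272.4551 MPa
Ratio = f_a / Fa + f_b / Fb
= 14.5054 / 250 + 272.4551 / 226
= 1.2636 (dimensionless)

1.2636 (dimensionless)


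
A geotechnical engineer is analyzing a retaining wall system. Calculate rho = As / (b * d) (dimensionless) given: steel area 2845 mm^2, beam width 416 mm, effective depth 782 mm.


rho = As / (b * d)
= 2845 / (416 * 782)
= 2845 / 325312
= 0.008745 (dimensionless)

0.008745 (dimensionless)


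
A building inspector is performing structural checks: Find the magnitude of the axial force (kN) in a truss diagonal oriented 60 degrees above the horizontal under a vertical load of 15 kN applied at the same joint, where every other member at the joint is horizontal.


At the joint, only the diagonal has a vertical component, so vertical equilibrium gives:
F * sin(60) = 15
F = 15 / sin(60)
= 15 / 0.866025
= 17.32 kN

17.32 kN


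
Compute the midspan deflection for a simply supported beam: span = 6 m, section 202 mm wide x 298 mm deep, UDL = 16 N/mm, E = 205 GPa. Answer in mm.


I = 202 * 298^3 / 12 = 445470465.33 mm^4
L = 6000.0 mm, w = 16 N/mm, E = 205000.0 MPa
delta = 5 * w * L^4 / (384 * E * I)
= 5 * 16 * 6000.0^4 / (384 * 205000.0 * 445470465.33)
= 2.9566 mm

2.9566 mm


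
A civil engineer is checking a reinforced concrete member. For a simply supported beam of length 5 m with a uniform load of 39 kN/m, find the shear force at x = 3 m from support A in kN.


R_A = w * L / 2 = 39 * 5 / 2 = 97.5 kN
V(x) = R_A - w * x = 97.5 - 39 * 3
= -19.5 kN

-19.5 kN


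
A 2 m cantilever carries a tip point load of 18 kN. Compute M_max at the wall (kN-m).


For a cantilever with a point load at the free end:
M_max = P * L = 18 * 2 = 36 kN-m

36 kN-m


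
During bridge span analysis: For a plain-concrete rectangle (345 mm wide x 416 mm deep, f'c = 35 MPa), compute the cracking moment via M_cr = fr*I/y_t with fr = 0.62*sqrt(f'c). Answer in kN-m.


fr = 0.62 * sqrt(35) = 0.62 * 5.9161 = 3.668 MPa
I = 345 * 416^3 / 12 = 2069749760.0 mm^4
y_t = 208.0 mm
M_cr = fr * I / y_t = 3.668 * 2069749760.0 / 208.0 N-mm
= 36.4989 kN-m

36.4989 kN-m


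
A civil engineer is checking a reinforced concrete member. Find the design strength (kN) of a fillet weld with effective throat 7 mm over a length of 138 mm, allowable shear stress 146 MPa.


Strength = throat * length * allowable stress
= 7 * 138 * 146 N
= 141036 N
= 141.04 kN

141.04 kN


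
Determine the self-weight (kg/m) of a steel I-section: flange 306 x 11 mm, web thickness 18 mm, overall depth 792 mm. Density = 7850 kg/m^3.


A_flanges = 2 * 306 * 11 = 6732 mm^2
A_web = (792 - 2 * 11) * 18 = 13860 mm^2
A_total = 6732 + 13860 = 20592 mm^2 = 0.020592 m^2
Weight = rho * A = 7850 * 0.020592 = 161.6472 kg/m

161.6472 kg/m


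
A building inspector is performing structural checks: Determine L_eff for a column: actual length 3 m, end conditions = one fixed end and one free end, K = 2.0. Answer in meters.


L_eff = K * L
= 2.0 * 3
= 6.0 m

6.0 m


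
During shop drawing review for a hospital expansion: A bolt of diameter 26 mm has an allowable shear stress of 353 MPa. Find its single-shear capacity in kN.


A = pi * d^2 / 4 = pi * 26^2 / 4 = 530.9292 mm^2
V = f_v * A / 1000 = 353 * 530.9292 / 1000
= 187.418 kN

187.418 kN


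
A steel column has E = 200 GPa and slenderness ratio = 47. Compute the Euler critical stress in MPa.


sigma_cr = pi^2 * E / lambda^2
= 9.8696 * 200000.0 / 47^2
= 9.8696 * 200000.0 / 2209
= 893.5812 MPa

893.5812 MPa


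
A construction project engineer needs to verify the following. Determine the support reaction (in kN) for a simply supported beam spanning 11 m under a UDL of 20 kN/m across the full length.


Total load = w * L = 20 * 11 = 220 kN
By symmetry, each reaction R = total / 2 = 220 / 2 = 110.0 kN

110.0 kN


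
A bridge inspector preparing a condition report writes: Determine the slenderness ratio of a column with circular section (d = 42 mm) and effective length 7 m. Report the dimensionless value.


Radius of gyration r = d / 4 = 42 / 4 = 10.5 mm
L_eff = 7000.0 mm
Slenderness ratio = L / r = 7000.0 / 10.5 = 666.67 (dimensionless)

666.67 (dimensionless)


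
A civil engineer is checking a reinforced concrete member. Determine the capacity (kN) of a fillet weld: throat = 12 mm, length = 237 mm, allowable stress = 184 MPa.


Strength = throat * length * allowable stress
= 12 * 237 * 184 N
= 523296 N
= 523.3 kN

523.3 kN


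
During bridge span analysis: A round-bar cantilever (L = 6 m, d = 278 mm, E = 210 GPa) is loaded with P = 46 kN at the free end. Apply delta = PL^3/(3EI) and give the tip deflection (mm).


I = pi * d^4 / 64 = pi * 278^4 / 64 = 293189952.0 mm^4
L = 6000.0 mm, P = 46000.0 N, E = 210000.0 MPa
delta = P * L^3 / (3 * E * I)
= 46000.0 * 6000.0^3 / (3 * 210000.0 * 293189952.0)
= 53.7925 mm

53.7925 mm


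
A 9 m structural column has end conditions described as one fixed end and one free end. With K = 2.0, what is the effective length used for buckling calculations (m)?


L_eff = K * L
= 2.0 * 9
= 18.0 m

18.0 m


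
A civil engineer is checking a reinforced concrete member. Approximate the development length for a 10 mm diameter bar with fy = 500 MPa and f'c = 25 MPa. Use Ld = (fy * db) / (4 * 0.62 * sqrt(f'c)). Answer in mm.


Ld = (fy * db) / (4 * 0.62 * sqrt(f'c))
= (500 * 10) / (4 * 0.62 * sqrt(25))
= 5000 / 12.4
= 403.23 mm

403.23 mm


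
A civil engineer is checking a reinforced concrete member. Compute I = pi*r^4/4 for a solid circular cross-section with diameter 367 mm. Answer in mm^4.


r = d / 2 = 367 / 2 = 183.5 mm
I = pi * r^4 / 4 = pi * 183.5^4 / 4
= 890500475.54 mm^4

890500475.54 mm^4


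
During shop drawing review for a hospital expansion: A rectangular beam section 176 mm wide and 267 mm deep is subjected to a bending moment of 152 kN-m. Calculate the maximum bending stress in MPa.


I = b * h^3 / 12 = 176 * 267^3 / 12 = 279167724.0 mm^4
y = h / 2 = 267 / 2 = 133.5 mm
M = 152 kN-m = 152000000.0 N-mm
sigma = M * y / I = 152000000.0 * 133.5 / 279167724.0
= 72.69 MPa

72.69 MPa


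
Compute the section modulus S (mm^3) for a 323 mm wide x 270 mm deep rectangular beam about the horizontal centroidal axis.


S = b * h^2 / 6
= 323 * 270^2 / 6
= 323 * 72900 / 6
= 3924450.0 mm^3

3924450.0 mm^3


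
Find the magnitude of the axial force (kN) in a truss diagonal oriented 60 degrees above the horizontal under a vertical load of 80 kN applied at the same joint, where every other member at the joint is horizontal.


At the joint, only the diagonal has a vertical component, so vertical equilibrium gives:
F * sin(60) = 80
F = 80 / sin(60)
= 80 / 0.866025
= 92.38 kN

92.38 kN


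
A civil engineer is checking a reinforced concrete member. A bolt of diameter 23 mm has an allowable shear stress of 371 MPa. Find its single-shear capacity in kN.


A = pi * d^2 / 4 = pi * 23^2 / 4 = 415.4756 mm^2
V = f_v * A / 1000 = 371 * 415.4756 / 1000
= 154.1415 kN

154.1415 kN


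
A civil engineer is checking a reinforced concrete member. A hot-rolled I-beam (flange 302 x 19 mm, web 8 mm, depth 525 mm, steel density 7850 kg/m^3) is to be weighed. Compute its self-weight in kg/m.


A_flanges = 2 * 302 * 19 = 11476 mm^2
A_web = (525 - 2 * 19) * 8 = 3896 mm^2
A_total = 11476 + 3896 = 15372 mm^2 = 0.015372 m^2
Weight = rho * A = 7850 * 0.015372 = 120.6702 kg/m

120.6702 kg/m


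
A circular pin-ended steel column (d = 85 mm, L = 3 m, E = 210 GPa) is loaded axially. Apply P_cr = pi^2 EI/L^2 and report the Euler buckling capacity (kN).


I = pi * d^4 / 64 = 2562392.19 mm^4
L = 3000.0 mm
P_cr = pi^2 * E * I / L^2
= 9.8696 * 210000.0 * 2562392.19 / 3000.0^2
= 590095.27 N = 590.0953 kN

590.0953 kN


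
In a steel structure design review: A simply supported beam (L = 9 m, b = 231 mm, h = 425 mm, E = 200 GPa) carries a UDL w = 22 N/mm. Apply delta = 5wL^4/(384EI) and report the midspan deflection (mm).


I = 231 * 425^3 / 12 = 1477738281.25 mm^4
L = 9000.0 mm, w = 22 N/mm, E = 200000.0 MPa
delta = 5 * w * L^4 / (384 * E * I)
= 5 * 22 * 9000.0^4 / (384 * 200000.0 * 1477738281.25)
= 6.3592 mm

6.3592 mm


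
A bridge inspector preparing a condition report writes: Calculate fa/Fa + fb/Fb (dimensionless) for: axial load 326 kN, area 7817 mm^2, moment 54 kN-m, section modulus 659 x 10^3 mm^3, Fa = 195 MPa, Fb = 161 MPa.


f_a = P / A = 326000.0 / 7817 = 41.704 MPa
f_b = M / S = 54000000.0 / 659000.0 = 81.9423 MPa
Ratio = f_a / Fa + f_b / Fb
= 41.704 / 195 + 81.9423 / 161
= 0.7228 (dimensionless)

0.7228 (dimensionless)


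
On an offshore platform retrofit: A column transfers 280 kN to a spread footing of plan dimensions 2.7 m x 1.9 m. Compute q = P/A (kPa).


A = 2.7 * 1.9 = 5.13 m^2
q = P / A = 280 / 5.13
= 54.5809 kPa

54.5809 kPa


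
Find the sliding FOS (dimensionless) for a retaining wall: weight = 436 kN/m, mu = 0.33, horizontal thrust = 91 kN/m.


Resisting force = mu * W = 0.33 * 436 = 143.88 kN/m
FOS = Resisting / Driving = 143.88 / 91
= 1.5811 (dimensionless)

1.5811 (dimensionless)


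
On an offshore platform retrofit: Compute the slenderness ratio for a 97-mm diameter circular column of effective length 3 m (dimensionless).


Radius of gyration r = d / 4 = 97 / 4 = 24.25 mm
L_eff = 3000.0 mm
Slenderness ratio = L / r = 3000.0 / 24.25 = 123.71 (dimensionless)

123.71 (dimensionless)


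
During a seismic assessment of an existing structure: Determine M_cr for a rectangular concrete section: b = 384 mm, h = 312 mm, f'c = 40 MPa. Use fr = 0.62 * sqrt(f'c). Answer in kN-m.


fr = 0.62 * sqrt(40) = 0.62 * 6.3246 = 3.9212 MPa
I = 384 * 312^3 / 12 = 971882496.0 mm^4
y_t = 156.0 mm
M_cr = fr * I / y_t = 3.9212 * 971882496.0 / 156.0 N-mm
= 24.4293 kN-m

24.4293 kN-m


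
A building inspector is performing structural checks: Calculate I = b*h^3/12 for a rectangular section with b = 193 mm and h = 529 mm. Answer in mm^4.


I = b * h^3 / 12
= 193 * 529^3 / 12
= 193 * 148035889 / 12
= 2380910548.08 mm^4

2380910548.08 mm^4


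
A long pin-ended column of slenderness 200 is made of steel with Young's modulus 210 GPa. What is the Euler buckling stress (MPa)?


sigma_cr = pi^2 * E / lambda^2
= 9.8696 * 210000.0 / 200^2
= 9.8696 * 210000.0 / 40000
= 51.8154 MPa

51.8154 MPa


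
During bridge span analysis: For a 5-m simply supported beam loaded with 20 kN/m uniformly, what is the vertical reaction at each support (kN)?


Total load = w * L = 20 * 5 = 100 kN
By symmetry, each reaction R = total / 2 = 100 / 2 = 50.0 kN

50.0 kN


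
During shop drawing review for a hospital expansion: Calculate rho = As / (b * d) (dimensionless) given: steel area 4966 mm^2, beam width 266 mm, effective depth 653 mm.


rho = As / (b * d)
= 4966 / (266 * 653)
= 4966 / 173698
= 0.02859 (dimensionless)

0.02859 (dimensionless)


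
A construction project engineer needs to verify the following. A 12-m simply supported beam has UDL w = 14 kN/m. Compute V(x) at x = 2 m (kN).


R_A = w * L / 2 = 14 * 12 / 2 = 84.0 kN
V(x) = R_A - w * x = 84.0 - 14 * 2
= 56.0 kN

56.0 kN


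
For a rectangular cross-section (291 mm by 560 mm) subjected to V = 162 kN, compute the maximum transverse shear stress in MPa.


A = b * h = 291 * 560 = 162960 mm^2
V = 162 kN = 162000.0 N
tau_max = 1.5 * V / A = 1.5 * 162000.0 / 162960
= 1.4912 MPa

1.4912 MPa


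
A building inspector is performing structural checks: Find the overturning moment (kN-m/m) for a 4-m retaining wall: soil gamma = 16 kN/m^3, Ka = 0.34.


Pa = 0.5 * Ka * gamma * H^2
= 0.5 * 0.34 * 16 * 4^2
= 43.52 kN/m
Arm = H / 3 = 4 / 3 = 1.3333 m
Mo = Pa * arm = Pa * H / 3 = 43.52 * 4 / 3 = 58.0267 kN-m/m

58.0267 kN-m/m


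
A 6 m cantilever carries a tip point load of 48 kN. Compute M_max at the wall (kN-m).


For a cantilever with a point load at the free end:
M_max = P * L = 48 * 6 = 288 kN-m

288 kN-m


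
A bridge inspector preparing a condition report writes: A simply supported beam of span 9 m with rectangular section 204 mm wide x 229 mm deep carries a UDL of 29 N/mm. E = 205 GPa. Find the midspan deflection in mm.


I = 204 * 229^3 / 12 = 204152813.0 mm^4
L = 9000.0 mm, w = 29 N/mm, E = 205000.0 MPa
delta = 5 * w * L^4 / (384 * E * I)
= 5 * 29 * 9000.0^4 / (384 * 205000.0 * 204152813.0)
= 59.1967 mm

59.1967 mm


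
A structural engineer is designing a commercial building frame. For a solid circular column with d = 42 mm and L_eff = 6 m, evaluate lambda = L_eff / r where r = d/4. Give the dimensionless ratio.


Radius of gyration r = d / 4 = 42 / 4 = 10.5 mm
L_eff = 6000.0 mm
Slenderness ratio = L / r = 6000.0 / 10.5 = 571.43 (dimensionless)

571.43 (dimensionless)


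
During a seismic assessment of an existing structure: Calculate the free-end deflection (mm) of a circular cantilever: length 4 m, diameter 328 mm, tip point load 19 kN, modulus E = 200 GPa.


I = pi * d^4 / 64 = pi * 328^4 / 64 = 568152959.9 mm^4
L = 4000.0 mm, P = 19000.0 N, E = 200000.0 MPa
delta = P * L^3 / (3 * E * I)
= 19000.0 * 4000.0^3 / (3 * 200000.0 * 568152959.9)
= 3.5671 mm

3.5671 mm


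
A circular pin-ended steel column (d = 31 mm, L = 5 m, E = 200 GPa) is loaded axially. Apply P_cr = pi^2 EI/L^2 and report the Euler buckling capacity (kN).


I = pi * d^4 / 64 = 45333.23 mm^4
L = 5000.0 mm
P_cr = pi^2 * E * I / L^2
= 9.8696 * 200000.0 * 45333.23 / 5000.0^2
= 3579.37 N = 3.5794 kN

3.5794 kN


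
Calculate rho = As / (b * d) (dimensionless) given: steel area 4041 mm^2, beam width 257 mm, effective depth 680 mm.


rho = As / (b * d)
= 4041 / (257 * 680)
= 4041 / 174760
= 0.023123 (dimensionless)

0.023123 (dimensionless)


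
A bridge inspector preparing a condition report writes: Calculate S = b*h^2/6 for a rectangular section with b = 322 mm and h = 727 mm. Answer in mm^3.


S = b * h^2 / 6
= 322 * 727^2 / 6
= 322 * 528529 / 6
= 28364389.67 mm^3

28364389.67 mm^3


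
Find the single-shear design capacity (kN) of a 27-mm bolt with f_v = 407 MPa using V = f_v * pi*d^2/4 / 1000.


A = pi * d^2 / 4 = pi * 27^2 / 4 = 572.5553 mm^2
V = f_v * A / 1000 = 407 * 572.5553 / 1000
= 233.03 kN

233.03 kN


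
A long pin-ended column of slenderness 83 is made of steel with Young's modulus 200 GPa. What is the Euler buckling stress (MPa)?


sigma_cr = pi^2 * E / lambda^2
= 9.8696 * 200000.0 / 83^2
= 9.8696 * 200000.0 / 6889
= 286.5323 MPa

286.5323 MPa


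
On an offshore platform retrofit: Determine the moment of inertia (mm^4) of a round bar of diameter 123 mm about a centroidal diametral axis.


r = d / 2 = 123 / 2 = 61.5 mm
I = pi * r^4 / 4 = pi * 61.5^4 / 4
= 11235446.72 mm^4

11235446.72 mm^4


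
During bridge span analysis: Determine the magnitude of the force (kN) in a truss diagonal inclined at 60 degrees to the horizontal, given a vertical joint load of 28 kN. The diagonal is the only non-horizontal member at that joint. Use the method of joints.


At the joint, only the diagonal has a vertical component, so vertical equilibrium gives:
F * sin(60) = 28
F = 28 / sin(60)
= 28 / 0.866025
= 32.33 kN

32.33 kN


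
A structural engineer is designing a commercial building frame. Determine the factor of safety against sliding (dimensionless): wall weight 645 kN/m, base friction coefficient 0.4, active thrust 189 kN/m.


Resisting force = mu * W = 0.4 * 645 = 258.0 kN/m
FOS = Resisting / Driving = 258.0 / 189
= 1.3651 (dimensionless)

1.3651 (dimensionless)


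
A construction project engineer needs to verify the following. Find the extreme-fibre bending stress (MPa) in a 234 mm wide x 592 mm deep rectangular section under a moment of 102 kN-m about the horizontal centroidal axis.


I = b * h^3 / 12 = 234 * 592^3 / 12 = 4045756416.0 mm^4
y = h / 2 = 592 / 2 = 296.0 mm
M = 102 kN-m = 102000000.0 N-mm
sigma = M * y / I = 102000000.0 * 296.0 / 4045756416.0
= 7.46 MPa

7.46 MPa


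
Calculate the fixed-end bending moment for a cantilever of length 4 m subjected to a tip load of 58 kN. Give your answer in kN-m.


For a cantilever with a point load at the free end:
M_max = P * L = 58 * 4 = 232 kN-m

232 kN-m


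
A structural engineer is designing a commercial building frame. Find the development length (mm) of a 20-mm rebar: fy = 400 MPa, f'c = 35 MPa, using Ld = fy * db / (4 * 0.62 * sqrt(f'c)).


Ld = (fy * db) / (4 * 0.62 * sqrt(f'c))
= (400 * 20) / (4 * 0.62 * sqrt(35))
= 8000 / 14.6719
= 545.26 mm

545.26 mm


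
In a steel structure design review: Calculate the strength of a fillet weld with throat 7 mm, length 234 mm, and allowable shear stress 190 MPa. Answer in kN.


Strength = throat * length * allowable stress
= 7 * 234 * 190 N
= 311220 N
= 311.22 kN

311.22 kN


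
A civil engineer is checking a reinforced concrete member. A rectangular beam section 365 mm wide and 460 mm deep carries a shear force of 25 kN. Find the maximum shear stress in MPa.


A = b * h = 365 * 460 = 167900 mm^2
V = 25 kN = 25000.0 N
tau_max = 1.5 * V / A = 1.5 * 25000.0 / 167900
= 0.2233 MPa

0.2233 MPa


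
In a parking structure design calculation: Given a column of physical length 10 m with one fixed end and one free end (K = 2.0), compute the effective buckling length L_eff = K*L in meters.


L_eff = K * L
= 2.0 * 10
= 20.0 m

20.0 m


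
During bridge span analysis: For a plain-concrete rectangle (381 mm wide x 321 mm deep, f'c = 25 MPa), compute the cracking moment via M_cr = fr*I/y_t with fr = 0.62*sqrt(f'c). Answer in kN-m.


fr = 0.62 * sqrt(25) = 0.62 * 5.0 = 3.1 MPa
I = 381 * 321^3 / 12 = 1050168111.75 mm^4
y_t = 160.5 mm
M_cr = fr * I / y_t = 3.1 * 1050168111.75 / 160.5 N-mm
= 20.2836 kN-m

20.2836 kN-m


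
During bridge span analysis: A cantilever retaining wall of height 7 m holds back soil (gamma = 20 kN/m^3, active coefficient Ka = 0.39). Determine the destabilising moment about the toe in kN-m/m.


Pa = 0.5 * Ka * gamma * H^2
= 0.5 * 0.39 * 20 * 7^2
= 191.1 kN/m
Arm = H / 3 = 7 / 3 = 2.3333 m
Mo = Pa * arm = Pa * H / 3 = 191.1 * 7 / 3 = 445.9 kN-m/m

445.9 kN-m/m


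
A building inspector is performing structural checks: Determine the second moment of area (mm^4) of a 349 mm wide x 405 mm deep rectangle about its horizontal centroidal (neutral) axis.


I = b * h^3 / 12
= 349 * 405^3 / 12
= 349 * 66430125 / 12
= 1932009468.75 mm^4

1932009468.75 mm^4


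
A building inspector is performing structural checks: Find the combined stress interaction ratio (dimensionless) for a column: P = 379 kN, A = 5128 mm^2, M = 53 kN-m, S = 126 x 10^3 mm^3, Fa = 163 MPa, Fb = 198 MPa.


f_a = P / A = 379000.0 / 5128 = 73.908 MPa
f_b = M / S = 53000000.0 / 126000.0 = 420.6349 MPa
Ratio = f_a / Fa + f_b / Fb
= 73.908 / 163 + 420.6349 / 198
= 2.5778 (dimensionless)

2.5778 (dimensionless)


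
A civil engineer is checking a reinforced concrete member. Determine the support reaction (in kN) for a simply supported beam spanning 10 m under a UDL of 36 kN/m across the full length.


Total load = w * L = 36 * 10 = 360 kN
By symmetry, each reaction R = total / 2 = 360 / 2 = 180.0 kN

180.0 kN


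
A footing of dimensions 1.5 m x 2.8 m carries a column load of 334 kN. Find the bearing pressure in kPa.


A = 1.5 * 2.8 = 4.2 m^2
q = P / A = 334 / 4.2
= 79.5238 kPa

79.5238 kPa


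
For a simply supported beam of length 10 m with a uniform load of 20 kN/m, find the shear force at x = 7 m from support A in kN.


R_A = w * L / 2 = 20 * 10 / 2 = 100.0 kN
V(x) = R_A - w * x = 100.0 - 20 * 7
= -40.0 kN

-40.0 kN


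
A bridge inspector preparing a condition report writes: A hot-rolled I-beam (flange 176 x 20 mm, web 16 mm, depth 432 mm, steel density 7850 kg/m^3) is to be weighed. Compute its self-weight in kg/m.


A_flanges = 2 * 176 * 20 = 7040 mm^2
A_web = (432 - 2 * 20) * 16 = 6272 mm^2
A_total = 7040 + 6272 = 13312 mm^2 = 0.013312 m^2
Weight = rho * A = 7850 * 0.013312 = 104.4992 kg/m

104.4992 kg/m


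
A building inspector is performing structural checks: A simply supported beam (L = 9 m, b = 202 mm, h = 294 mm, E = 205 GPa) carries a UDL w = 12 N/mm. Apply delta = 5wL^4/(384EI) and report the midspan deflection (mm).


I = 202 * 294^3 / 12 = 427771764.0 mm^4
L = 9000.0 mm, w = 12 N/mm, E = 205000.0 MPa
delta = 5 * w * L^4 / (384 * E * I)
= 5 * 12 * 9000.0^4 / (384 * 205000.0 * 427771764.0)
= 11.6903 mm

11.6903 mm


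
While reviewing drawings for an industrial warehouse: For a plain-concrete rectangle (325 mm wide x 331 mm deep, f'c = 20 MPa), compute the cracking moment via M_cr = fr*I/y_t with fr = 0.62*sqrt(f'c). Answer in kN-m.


fr = 0.62 * sqrt(20) = 0.62 * 4.4721 = 2.7727 MPa
I = 325 * 331^3 / 12 = 982168714.58 mm^4
y_t = 165.5 mm
M_cr = fr * I / y_t = 2.7727 * 982168714.58 / 165.5 N-mm
= 16.4549 kN-m

16.4549 kN-m


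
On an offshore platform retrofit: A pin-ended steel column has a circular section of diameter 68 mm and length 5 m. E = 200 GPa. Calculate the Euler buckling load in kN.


I = pi * d^4 / 64 = 1049555.84 mm^4
L = 5000.0 mm
P_cr = pi^2 * E * I / L^2
= 9.8696 * 200000.0 * 1049555.84 / 5000.0^2
= 82869.61 N = 82.8696 kN

82.8696 kN


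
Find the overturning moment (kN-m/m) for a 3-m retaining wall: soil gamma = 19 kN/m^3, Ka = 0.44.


Pa = 0.5 * Ka * gamma * H^2
= 0.5 * 0.44 * 19 * 3^2
= 37.62 kN/m
Arm = H / 3 = 3 / 3 = 1.0 m
Mo = Pa * arm = Pa * H / 3 = 37.62 * 3 / 3 = 37.62 kN-m/m

37.62 kN-m/m


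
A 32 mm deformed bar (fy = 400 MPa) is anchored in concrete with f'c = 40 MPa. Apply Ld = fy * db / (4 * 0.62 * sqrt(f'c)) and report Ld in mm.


Ld = (fy * db) / (4 * 0.62 * sqrt(f'c))
= (400 * 32) / (4 * 0.62 * sqrt(40))
= 12800 / 15.6849
= 816.07 mm

816.07 mm


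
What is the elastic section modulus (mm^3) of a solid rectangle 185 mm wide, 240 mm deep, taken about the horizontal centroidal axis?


S = b * h^2 / 6
= 185 * 240^2 / 6
= 185 * 57600 / 6
= 1776000.0 mm^3

1776000.0 mm^3


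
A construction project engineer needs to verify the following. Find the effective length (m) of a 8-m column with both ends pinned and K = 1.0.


L_eff = K * L
= 1.0 * 8
= 8.0 m

8.0 m


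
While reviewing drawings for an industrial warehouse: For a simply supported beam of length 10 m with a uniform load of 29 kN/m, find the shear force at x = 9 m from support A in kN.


R_A = w * L / 2 = 29 * 10 / 2 = 145.0 kN
V(x) = R_A - w * x = 145.0 - 29 * 9
= -116.0 kN

-116.0 kN


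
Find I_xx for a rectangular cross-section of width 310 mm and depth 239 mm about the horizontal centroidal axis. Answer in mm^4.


I = b * h^3 / 12
= 310 * 239^3 / 12
= 310 * 13651919 / 12
= 352674574.17 mm^4

352674574.17 mm^4


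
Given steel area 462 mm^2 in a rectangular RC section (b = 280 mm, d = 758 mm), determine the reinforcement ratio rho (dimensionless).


rho = As / (b * d)
= 462 / (280 * 758)
= 462 / 212240
= 0.002177 (dimensionless)

0.002177 (dimensionless)


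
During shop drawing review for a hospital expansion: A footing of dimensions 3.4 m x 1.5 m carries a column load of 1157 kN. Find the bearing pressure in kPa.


A = 3.4 * 1.5 = 5.1 m^2
q = P / A = 1157 / 5.1
= 226.8627 kPa

226.8627 kPa


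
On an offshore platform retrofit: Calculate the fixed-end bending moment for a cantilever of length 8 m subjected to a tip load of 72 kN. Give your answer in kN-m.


For a cantilever with a point load at the free end:
M_max = P * L = 72 * 8 = 576 kN-m

576 kN-m


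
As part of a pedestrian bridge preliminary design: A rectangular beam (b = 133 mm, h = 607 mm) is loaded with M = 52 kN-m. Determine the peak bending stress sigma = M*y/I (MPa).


I = b * h^3 / 12 = 133 * 607^3 / 12 = 2478771351.58 mm^4
y = h / 2 = 607 / 2 = 303.5 mm
M = 52 kN-m = 52000000.0 N-mm
sigma = M * y / I = 52000000.0 * 303.5 / 2478771351.58
= 6.37 MPa

6.37 MPa


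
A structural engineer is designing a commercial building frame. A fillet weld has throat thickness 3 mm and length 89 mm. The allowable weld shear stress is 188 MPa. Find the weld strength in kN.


Strength = throat * length * allowable stress
= 3 * 89 * 188 N
= 50196 N
= 50.2 kN

50.2 kN


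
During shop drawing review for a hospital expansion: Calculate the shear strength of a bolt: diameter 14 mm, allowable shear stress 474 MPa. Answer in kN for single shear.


A = pi * d^2 / 4 = pi * 14^2 / 4 = 153.938 mm^2
V = f_v * A / 1000 = 474 * 153.938 / 1000
= 72.9666 kN

72.9666 kN


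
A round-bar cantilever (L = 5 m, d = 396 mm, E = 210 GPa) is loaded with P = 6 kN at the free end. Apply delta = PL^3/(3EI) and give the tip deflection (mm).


I = pi * d^4 / 64 = pi * 396^4 / 64 = 1207120547.23 mm^4
L = 5000.0 mm, P = 6000.0 N, E = 210000.0 MPa
delta = P * L^3 / (3 * E * I)
= 6000.0 * 5000.0^3 / (3 * 210000.0 * 1207120547.23)
= 0.9862 mm

0.9862 mm


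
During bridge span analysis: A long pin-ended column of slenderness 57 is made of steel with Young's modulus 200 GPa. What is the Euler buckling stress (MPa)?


sigma_cr = pi^2 * E / lambda^2
= 9.8696 * 200000.0 / 57^2
= 9.8696 * 200000.0 / 3249
= 607.5472 MPa

607.5472 MPa


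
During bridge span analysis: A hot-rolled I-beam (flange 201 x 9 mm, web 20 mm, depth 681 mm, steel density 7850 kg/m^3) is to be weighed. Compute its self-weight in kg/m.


A_flanges = 2 * 201 * 9 = 3618 mm^2
A_web = (681 - 2 * 9) * 20 = 13260 mm^2
A_total = 3618 + 13260 = 16878 mm^2 = 0.016878 m^2
Weight = rho * A = 7850 * 0.016878 = 132.4923 kg/m

132.4923 kg/m


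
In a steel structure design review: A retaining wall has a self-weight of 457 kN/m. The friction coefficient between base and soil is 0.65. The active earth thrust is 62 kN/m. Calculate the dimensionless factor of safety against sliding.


Resisting force = mu * W = 0.65 * 457 = 297.05 kN/m
FOS = Resisting / Driving = 297.05 / 62
= 4.7911 (dimensionless)

4.7911 (dimensionless)


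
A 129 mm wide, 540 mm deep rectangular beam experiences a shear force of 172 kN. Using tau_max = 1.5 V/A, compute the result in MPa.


A = b * h = 129 * 540 = 69660 mm^2
V = 172 kN = 172000.0 N
tau_max = 1.5 * V / A = 1.5 * 172000.0 / 69660
= 3.7037 MPa

3.7037 MPa


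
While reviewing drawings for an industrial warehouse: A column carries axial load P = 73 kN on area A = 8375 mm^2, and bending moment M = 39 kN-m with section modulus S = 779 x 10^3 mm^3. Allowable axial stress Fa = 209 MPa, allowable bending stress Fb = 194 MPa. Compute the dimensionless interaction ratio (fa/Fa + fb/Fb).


f_a = P / A = 73000.0 / 8375 = 8.7164 MPa
f_b = M / S = 39000000.0 / 779000.0 = 50.0642 MPa
Ratio = f_a / Fa + f_b / Fb
= 8.7164 / 209 + 50.0642 / 194
= 0.2998 (dimensionless)

0.2998 (dimensionless)


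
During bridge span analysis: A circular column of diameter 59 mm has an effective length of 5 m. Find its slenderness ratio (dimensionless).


Radius of gyration r = d / 4 = 59 / 4 = 14.75 mm
L_eff = 5000.0 mm
Slenderness ratio = L / r = 5000.0 / 14.75 = 338.98 (dimensionless)

338.98 (dimensionless)


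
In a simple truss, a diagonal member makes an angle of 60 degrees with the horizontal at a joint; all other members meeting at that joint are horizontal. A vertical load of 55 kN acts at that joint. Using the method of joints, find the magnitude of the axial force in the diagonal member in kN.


At the joint, only the diagonal has a vertical component, so vertical equilibrium gives:
F * sin(60) = 55
F = 55 / sin(60)
= 55 / 0.866025
= 63.51 kN

63.51 kN


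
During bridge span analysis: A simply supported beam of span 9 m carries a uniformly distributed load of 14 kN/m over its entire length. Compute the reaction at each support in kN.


Total load = w * L = 14 * 9 = 126 kN
By symmetry, each reaction R = total / 2 = 126 / 2 = 63.0 kN

63.0 kN


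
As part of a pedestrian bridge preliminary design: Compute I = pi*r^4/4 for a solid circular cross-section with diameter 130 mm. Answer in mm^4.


r = d / 2 = 130 / 2 = 65.0 mm
I = pi * r^4 / 4 = pi * 65.0^4 / 4
= 14019848.09 mm^4

14019848.09 mm^4


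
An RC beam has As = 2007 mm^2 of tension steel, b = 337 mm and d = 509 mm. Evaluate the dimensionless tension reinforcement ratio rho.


rho = As / (b * d)
= 2007 / (337 * 509)
= 2007 / 171533
= 0.0117 (dimensionless)

0.0117 (dimensionless)


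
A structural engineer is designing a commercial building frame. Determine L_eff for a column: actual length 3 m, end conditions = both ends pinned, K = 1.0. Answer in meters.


L_eff = K * L
= 1.0 * 3
= 3.0 m

3.0 m


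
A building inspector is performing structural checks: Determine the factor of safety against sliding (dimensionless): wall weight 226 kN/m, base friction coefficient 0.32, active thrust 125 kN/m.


Resisting force = mu * W = 0.32 * 226 = 72.32 kN/m
FOS = Resisting / Driving = 72.32 / 125
= 0.5786 (dimensionless)

0.5786 (dimensionless)


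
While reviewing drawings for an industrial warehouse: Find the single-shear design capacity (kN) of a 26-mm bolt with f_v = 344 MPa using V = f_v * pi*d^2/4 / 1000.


A = pi * d^2 / 4 = pi * 26^2 / 4 = 530.9292 mm^2
V = f_v * A / 1000 = 344 * 530.9292 / 1000
= 182.6396 kN

182.6396 kN


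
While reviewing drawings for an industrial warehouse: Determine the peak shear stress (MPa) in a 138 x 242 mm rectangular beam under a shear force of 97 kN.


A = b * h = 138 * 242 = 33396 mm^2
V = 97 kN = 97000.0 N
tau_max = 1.5 * V / A = 1.5 * 97000.0 / 33396
= 4.3568 MPa

4.3568 MPa


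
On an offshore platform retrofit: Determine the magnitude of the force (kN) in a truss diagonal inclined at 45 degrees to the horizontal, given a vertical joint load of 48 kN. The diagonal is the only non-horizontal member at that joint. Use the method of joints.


At the joint, only the diagonal has a vertical component, so vertical equilibrium gives:
F * sin(45) = 48
F = 48 / sin(45)
= 48 / 0.707107
= 67.88 kN

67.88 kN


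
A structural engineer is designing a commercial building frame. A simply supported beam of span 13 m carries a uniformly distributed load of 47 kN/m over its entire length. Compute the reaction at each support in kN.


Total load = w * L = 47 * 13 = 611 kN
By symmetry, each reaction R = total / 2 = 611 / 2 = 305.5 kN

305.5 kN


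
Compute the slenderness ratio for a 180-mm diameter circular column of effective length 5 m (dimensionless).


Radius of gyration r = d / 4 = 180 / 4 = 45.0 mm
L_eff = 5000.0 mm
Slenderness ratio = L / r = 5000.0 / 45.0 = 111.11 (dimensionless)

111.11 (dimensionless)


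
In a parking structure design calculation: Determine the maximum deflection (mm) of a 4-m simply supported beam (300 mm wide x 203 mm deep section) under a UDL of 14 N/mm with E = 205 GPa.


I = 300 * 203^3 / 12 = 209135675.0 mm^4
L = 4000.0 mm, w = 14 N/mm, E = 205000.0 MPa
delta = 5 * w * L^4 / (384 * E * I)
= 5 * 14 * 4000.0^4 / (384 * 205000.0 * 209135675.0)
= 1.0885 mm

1.0885 mm


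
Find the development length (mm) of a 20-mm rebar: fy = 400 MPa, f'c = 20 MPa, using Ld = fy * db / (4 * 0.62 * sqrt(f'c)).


Ld = (fy * db) / (4 * 0.62 * sqrt(f'c))
= (400 * 20) / (4 * 0.62 * sqrt(20))
= 8000 / 11.0909
= 721.31 mm

721.31 mm


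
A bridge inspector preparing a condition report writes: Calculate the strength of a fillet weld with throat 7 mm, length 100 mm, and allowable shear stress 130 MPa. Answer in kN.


Strength = throat * length * allowable stress
= 7 * 100 * 130 N
= 91000 N
= 91.0 kN

91.0 kN


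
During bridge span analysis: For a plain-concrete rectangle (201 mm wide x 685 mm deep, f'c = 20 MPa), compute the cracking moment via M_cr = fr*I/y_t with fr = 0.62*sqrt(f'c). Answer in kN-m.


fr = 0.62 * sqrt(20) = 0.62 * 4.4721 = 2.7727 MPa
I = 201 * 685^3 / 12 = 5383770343.75 mm^4
y_t = 342.5 mm
M_cr = fr * I / y_t = 2.7727 * 5383770343.75 / 342.5 N-mm
= 43.5846 kN-m

43.5846 kN-m


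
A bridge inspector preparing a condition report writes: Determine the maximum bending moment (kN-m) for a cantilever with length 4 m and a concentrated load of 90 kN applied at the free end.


For a cantilever with a point load at the free end:
M_max = P * L = 90 * 4 = 360 kN-m

360 kN-m


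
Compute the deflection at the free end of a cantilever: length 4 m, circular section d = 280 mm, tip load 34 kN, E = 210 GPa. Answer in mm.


I = pi * d^4 / 64 = pi * 280^4 / 64 = 301718558.45 mm^4
L = 4000.0 mm, P = 34000.0 N, E = 210000.0 MPa
delta = P * L^3 / (3 * E * I)
= 34000.0 * 4000.0^3 / (3 * 210000.0 * 301718558.45)
= 11.4476 mm

11.4476 mm


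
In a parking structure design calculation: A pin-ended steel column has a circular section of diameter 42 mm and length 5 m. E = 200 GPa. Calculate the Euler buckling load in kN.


I = pi * d^4 / 64 = 152745.02 mm^4
L = 5000.0 mm
P_cr = pi^2 * E * I / L^2
= 9.8696 * 200000.0 * 152745.02 / 5000.0^2
= 12060.26 N = 12.0603 kN

12.0603 kN


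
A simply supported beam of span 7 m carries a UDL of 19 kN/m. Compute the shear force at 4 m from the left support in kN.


R_A = w * L / 2 = 19 * 7 / 2 = 66.5 kN
V(x) = R_A - w * x = 66.5 - 19 * 4
= -9.5 kN

-9.5 kN


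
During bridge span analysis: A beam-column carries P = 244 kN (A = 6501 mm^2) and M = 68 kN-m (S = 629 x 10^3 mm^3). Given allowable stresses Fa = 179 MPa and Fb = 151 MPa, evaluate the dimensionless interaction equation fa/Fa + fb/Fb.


f_a = P / A = 244000.0 / 6501 = 37.5327 MPa
f_b = M / S = 68000000.0 / 629000.0 = 108.1081 MPa
Ratio = f_a / Fa + f_b / Fb
= 37.5327 / 179 + 108.1081 / 151
= 0.9256 (dimensionless)

0.9256 (dimensionless)
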